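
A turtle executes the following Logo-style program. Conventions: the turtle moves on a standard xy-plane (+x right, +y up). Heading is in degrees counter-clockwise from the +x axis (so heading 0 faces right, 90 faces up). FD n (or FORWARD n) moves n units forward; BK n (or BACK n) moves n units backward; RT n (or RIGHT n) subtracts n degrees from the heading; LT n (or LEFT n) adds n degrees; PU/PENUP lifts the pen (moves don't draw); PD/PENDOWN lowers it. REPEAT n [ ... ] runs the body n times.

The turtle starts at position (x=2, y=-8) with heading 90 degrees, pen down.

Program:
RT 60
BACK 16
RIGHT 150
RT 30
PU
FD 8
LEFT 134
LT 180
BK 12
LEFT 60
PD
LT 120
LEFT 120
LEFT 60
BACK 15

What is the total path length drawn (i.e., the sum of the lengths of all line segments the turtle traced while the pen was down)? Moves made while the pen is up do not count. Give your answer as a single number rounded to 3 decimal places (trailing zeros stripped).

Executing turtle program step by step:
Start: pos=(2,-8), heading=90, pen down
RT 60: heading 90 -> 30
BK 16: (2,-8) -> (-11.856,-16) [heading=30, draw]
RT 150: heading 30 -> 240
RT 30: heading 240 -> 210
PU: pen up
FD 8: (-11.856,-16) -> (-18.785,-20) [heading=210, move]
LT 134: heading 210 -> 344
LT 180: heading 344 -> 164
BK 12: (-18.785,-20) -> (-7.249,-23.308) [heading=164, move]
LT 60: heading 164 -> 224
PD: pen down
LT 120: heading 224 -> 344
LT 120: heading 344 -> 104
LT 60: heading 104 -> 164
BK 15: (-7.249,-23.308) -> (7.169,-27.442) [heading=164, draw]
Final: pos=(7.169,-27.442), heading=164, 2 segment(s) drawn

Segment lengths:
  seg 1: (2,-8) -> (-11.856,-16), length = 16
  seg 2: (-7.249,-23.308) -> (7.169,-27.442), length = 15
Total = 31

Answer: 31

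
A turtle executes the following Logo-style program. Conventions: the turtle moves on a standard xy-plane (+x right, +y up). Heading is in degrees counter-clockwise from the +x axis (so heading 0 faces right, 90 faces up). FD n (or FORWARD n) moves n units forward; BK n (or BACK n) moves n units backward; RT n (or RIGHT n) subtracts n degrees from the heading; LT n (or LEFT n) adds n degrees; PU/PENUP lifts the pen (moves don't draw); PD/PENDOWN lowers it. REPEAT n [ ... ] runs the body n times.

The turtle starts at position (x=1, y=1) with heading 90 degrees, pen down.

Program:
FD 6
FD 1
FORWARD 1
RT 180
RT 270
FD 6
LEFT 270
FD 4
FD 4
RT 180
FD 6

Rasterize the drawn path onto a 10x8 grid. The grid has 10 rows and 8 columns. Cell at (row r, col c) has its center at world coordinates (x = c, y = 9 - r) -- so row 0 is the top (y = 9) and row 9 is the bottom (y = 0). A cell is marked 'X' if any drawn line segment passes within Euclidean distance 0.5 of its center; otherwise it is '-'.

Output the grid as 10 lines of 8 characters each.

Answer: -XXXXXXX
-X-----X
-X-----X
-X-----X
-X-----X
-X-----X
-X-----X
-X-----X
-X-----X
--------

Derivation:
Segment 0: (1,1) -> (1,7)
Segment 1: (1,7) -> (1,8)
Segment 2: (1,8) -> (1,9)
Segment 3: (1,9) -> (7,9)
Segment 4: (7,9) -> (7,5)
Segment 5: (7,5) -> (7,1)
Segment 6: (7,1) -> (7,7)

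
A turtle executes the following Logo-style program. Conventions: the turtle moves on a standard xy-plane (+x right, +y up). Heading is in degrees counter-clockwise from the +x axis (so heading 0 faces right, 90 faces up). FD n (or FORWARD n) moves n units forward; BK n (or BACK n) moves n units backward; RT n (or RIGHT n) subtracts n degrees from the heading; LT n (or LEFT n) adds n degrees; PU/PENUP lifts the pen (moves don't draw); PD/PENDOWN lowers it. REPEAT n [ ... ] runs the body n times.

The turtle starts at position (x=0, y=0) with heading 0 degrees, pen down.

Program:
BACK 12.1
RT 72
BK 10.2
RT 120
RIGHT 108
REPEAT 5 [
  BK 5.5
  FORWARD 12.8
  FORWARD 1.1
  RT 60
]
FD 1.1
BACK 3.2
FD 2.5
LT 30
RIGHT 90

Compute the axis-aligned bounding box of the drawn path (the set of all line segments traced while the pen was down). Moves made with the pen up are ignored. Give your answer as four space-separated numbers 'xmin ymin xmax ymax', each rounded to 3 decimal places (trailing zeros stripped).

Answer: -18.002 0 4.298 21.739

Derivation:
Executing turtle program step by step:
Start: pos=(0,0), heading=0, pen down
BK 12.1: (0,0) -> (-12.1,0) [heading=0, draw]
RT 72: heading 0 -> 288
BK 10.2: (-12.1,0) -> (-15.252,9.701) [heading=288, draw]
RT 120: heading 288 -> 168
RT 108: heading 168 -> 60
REPEAT 5 [
  -- iteration 1/5 --
  BK 5.5: (-15.252,9.701) -> (-18.002,4.938) [heading=60, draw]
  FD 12.8: (-18.002,4.938) -> (-11.602,16.023) [heading=60, draw]
  FD 1.1: (-11.602,16.023) -> (-11.052,16.975) [heading=60, draw]
  RT 60: heading 60 -> 0
  -- iteration 2/5 --
  BK 5.5: (-11.052,16.975) -> (-16.552,16.975) [heading=0, draw]
  FD 12.8: (-16.552,16.975) -> (-3.752,16.975) [heading=0, draw]
  FD 1.1: (-3.752,16.975) -> (-2.652,16.975) [heading=0, draw]
  RT 60: heading 0 -> 300
  -- iteration 3/5 --
  BK 5.5: (-2.652,16.975) -> (-5.402,21.739) [heading=300, draw]
  FD 12.8: (-5.402,21.739) -> (0.998,10.653) [heading=300, draw]
  FD 1.1: (0.998,10.653) -> (1.548,9.701) [heading=300, draw]
  RT 60: heading 300 -> 240
  -- iteration 4/5 --
  BK 5.5: (1.548,9.701) -> (4.298,14.464) [heading=240, draw]
  FD 12.8: (4.298,14.464) -> (-2.102,3.379) [heading=240, draw]
  FD 1.1: (-2.102,3.379) -> (-2.652,2.426) [heading=240, draw]
  RT 60: heading 240 -> 180
  -- iteration 5/5 --
  BK 5.5: (-2.652,2.426) -> (2.848,2.426) [heading=180, draw]
  FD 12.8: (2.848,2.426) -> (-9.952,2.426) [heading=180, draw]
  FD 1.1: (-9.952,2.426) -> (-11.052,2.426) [heading=180, draw]
  RT 60: heading 180 -> 120
]
FD 1.1: (-11.052,2.426) -> (-11.602,3.379) [heading=120, draw]
BK 3.2: (-11.602,3.379) -> (-10.002,0.608) [heading=120, draw]
FD 2.5: (-10.002,0.608) -> (-11.252,2.773) [heading=120, draw]
LT 30: heading 120 -> 150
RT 90: heading 150 -> 60
Final: pos=(-11.252,2.773), heading=60, 20 segment(s) drawn

Segment endpoints: x in {-18.002, -16.552, -15.252, -12.1, -11.602, -11.602, -11.252, -11.052, -11.052, -10.002, -9.952, -5.402, -3.752, -2.652, -2.652, -2.102, 0, 0.998, 1.548, 2.848, 4.298}, y in {0, 0.608, 2.426, 2.426, 2.426, 2.426, 2.773, 3.379, 3.379, 4.938, 9.701, 10.653, 14.464, 16.023, 16.975, 16.975, 21.739}
xmin=-18.002, ymin=0, xmax=4.298, ymax=21.739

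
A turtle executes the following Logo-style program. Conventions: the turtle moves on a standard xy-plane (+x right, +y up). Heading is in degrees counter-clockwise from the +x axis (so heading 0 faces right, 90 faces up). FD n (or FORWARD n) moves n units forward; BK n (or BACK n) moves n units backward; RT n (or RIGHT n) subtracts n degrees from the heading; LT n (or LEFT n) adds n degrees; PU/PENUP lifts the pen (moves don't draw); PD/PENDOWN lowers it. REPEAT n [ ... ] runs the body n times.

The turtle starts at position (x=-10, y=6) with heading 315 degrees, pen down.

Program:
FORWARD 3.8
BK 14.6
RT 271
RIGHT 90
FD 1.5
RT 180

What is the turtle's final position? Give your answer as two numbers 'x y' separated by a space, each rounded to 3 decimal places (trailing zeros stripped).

Answer: -16.595 12.558

Derivation:
Executing turtle program step by step:
Start: pos=(-10,6), heading=315, pen down
FD 3.8: (-10,6) -> (-7.313,3.313) [heading=315, draw]
BK 14.6: (-7.313,3.313) -> (-17.637,13.637) [heading=315, draw]
RT 271: heading 315 -> 44
RT 90: heading 44 -> 314
FD 1.5: (-17.637,13.637) -> (-16.595,12.558) [heading=314, draw]
RT 180: heading 314 -> 134
Final: pos=(-16.595,12.558), heading=134, 3 segment(s) drawn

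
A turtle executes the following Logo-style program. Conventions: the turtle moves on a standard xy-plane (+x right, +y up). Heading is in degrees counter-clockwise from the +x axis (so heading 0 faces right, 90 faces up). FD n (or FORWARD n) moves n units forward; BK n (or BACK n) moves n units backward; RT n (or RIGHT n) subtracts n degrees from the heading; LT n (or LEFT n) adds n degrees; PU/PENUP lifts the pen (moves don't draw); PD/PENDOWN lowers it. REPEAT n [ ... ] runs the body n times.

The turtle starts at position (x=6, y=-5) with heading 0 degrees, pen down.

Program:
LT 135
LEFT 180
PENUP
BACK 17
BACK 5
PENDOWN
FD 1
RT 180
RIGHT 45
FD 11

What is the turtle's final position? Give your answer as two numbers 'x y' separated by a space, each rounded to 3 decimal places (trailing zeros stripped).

Answer: -8.849 20.849

Derivation:
Executing turtle program step by step:
Start: pos=(6,-5), heading=0, pen down
LT 135: heading 0 -> 135
LT 180: heading 135 -> 315
PU: pen up
BK 17: (6,-5) -> (-6.021,7.021) [heading=315, move]
BK 5: (-6.021,7.021) -> (-9.556,10.556) [heading=315, move]
PD: pen down
FD 1: (-9.556,10.556) -> (-8.849,9.849) [heading=315, draw]
RT 180: heading 315 -> 135
RT 45: heading 135 -> 90
FD 11: (-8.849,9.849) -> (-8.849,20.849) [heading=90, draw]
Final: pos=(-8.849,20.849), heading=90, 2 segment(s) drawn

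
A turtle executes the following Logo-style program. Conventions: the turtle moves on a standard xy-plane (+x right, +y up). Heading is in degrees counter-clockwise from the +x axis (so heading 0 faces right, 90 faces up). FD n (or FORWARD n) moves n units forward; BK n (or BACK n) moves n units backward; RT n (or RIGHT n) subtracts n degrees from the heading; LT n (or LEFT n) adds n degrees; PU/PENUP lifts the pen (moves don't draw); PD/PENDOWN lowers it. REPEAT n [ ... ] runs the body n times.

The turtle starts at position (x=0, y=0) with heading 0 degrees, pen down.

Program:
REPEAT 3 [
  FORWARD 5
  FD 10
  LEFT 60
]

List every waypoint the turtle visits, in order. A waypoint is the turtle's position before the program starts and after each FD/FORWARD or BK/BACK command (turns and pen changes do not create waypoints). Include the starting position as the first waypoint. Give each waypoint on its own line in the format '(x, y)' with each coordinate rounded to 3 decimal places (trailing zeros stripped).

Executing turtle program step by step:
Start: pos=(0,0), heading=0, pen down
REPEAT 3 [
  -- iteration 1/3 --
  FD 5: (0,0) -> (5,0) [heading=0, draw]
  FD 10: (5,0) -> (15,0) [heading=0, draw]
  LT 60: heading 0 -> 60
  -- iteration 2/3 --
  FD 5: (15,0) -> (17.5,4.33) [heading=60, draw]
  FD 10: (17.5,4.33) -> (22.5,12.99) [heading=60, draw]
  LT 60: heading 60 -> 120
  -- iteration 3/3 --
  FD 5: (22.5,12.99) -> (20,17.321) [heading=120, draw]
  FD 10: (20,17.321) -> (15,25.981) [heading=120, draw]
  LT 60: heading 120 -> 180
]
Final: pos=(15,25.981), heading=180, 6 segment(s) drawn
Waypoints (7 total):
(0, 0)
(5, 0)
(15, 0)
(17.5, 4.33)
(22.5, 12.99)
(20, 17.321)
(15, 25.981)

Answer: (0, 0)
(5, 0)
(15, 0)
(17.5, 4.33)
(22.5, 12.99)
(20, 17.321)
(15, 25.981)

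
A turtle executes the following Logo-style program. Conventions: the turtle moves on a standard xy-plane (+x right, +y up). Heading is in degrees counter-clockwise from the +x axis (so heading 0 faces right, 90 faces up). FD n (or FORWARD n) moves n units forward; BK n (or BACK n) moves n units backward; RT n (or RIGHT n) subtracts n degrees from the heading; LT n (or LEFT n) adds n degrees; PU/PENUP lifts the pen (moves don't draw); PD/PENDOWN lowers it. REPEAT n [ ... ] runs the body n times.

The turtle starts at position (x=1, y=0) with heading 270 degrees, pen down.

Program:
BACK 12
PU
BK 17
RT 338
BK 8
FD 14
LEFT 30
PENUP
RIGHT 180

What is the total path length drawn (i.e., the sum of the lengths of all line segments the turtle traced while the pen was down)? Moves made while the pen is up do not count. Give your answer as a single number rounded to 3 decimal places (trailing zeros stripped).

Executing turtle program step by step:
Start: pos=(1,0), heading=270, pen down
BK 12: (1,0) -> (1,12) [heading=270, draw]
PU: pen up
BK 17: (1,12) -> (1,29) [heading=270, move]
RT 338: heading 270 -> 292
BK 8: (1,29) -> (-1.997,36.417) [heading=292, move]
FD 14: (-1.997,36.417) -> (3.248,23.437) [heading=292, move]
LT 30: heading 292 -> 322
PU: pen up
RT 180: heading 322 -> 142
Final: pos=(3.248,23.437), heading=142, 1 segment(s) drawn

Segment lengths:
  seg 1: (1,0) -> (1,12), length = 12
Total = 12

Answer: 12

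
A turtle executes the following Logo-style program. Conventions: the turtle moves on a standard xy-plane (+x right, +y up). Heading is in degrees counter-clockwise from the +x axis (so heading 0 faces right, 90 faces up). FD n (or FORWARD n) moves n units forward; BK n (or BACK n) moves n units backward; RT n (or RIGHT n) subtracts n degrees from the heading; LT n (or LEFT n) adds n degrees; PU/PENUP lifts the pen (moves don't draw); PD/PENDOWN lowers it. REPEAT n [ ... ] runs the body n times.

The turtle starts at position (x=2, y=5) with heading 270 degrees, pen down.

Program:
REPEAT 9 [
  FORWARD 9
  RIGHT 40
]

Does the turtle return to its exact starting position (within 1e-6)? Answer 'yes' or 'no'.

Executing turtle program step by step:
Start: pos=(2,5), heading=270, pen down
REPEAT 9 [
  -- iteration 1/9 --
  FD 9: (2,5) -> (2,-4) [heading=270, draw]
  RT 40: heading 270 -> 230
  -- iteration 2/9 --
  FD 9: (2,-4) -> (-3.785,-10.894) [heading=230, draw]
  RT 40: heading 230 -> 190
  -- iteration 3/9 --
  FD 9: (-3.785,-10.894) -> (-12.648,-12.457) [heading=190, draw]
  RT 40: heading 190 -> 150
  -- iteration 4/9 --
  FD 9: (-12.648,-12.457) -> (-20.443,-7.957) [heading=150, draw]
  RT 40: heading 150 -> 110
  -- iteration 5/9 --
  FD 9: (-20.443,-7.957) -> (-23.521,0.5) [heading=110, draw]
  RT 40: heading 110 -> 70
  -- iteration 6/9 --
  FD 9: (-23.521,0.5) -> (-20.443,8.957) [heading=70, draw]
  RT 40: heading 70 -> 30
  -- iteration 7/9 --
  FD 9: (-20.443,8.957) -> (-12.648,13.457) [heading=30, draw]
  RT 40: heading 30 -> 350
  -- iteration 8/9 --
  FD 9: (-12.648,13.457) -> (-3.785,11.894) [heading=350, draw]
  RT 40: heading 350 -> 310
  -- iteration 9/9 --
  FD 9: (-3.785,11.894) -> (2,5) [heading=310, draw]
  RT 40: heading 310 -> 270
]
Final: pos=(2,5), heading=270, 9 segment(s) drawn

Start position: (2, 5)
Final position: (2, 5)
Distance = 0; < 1e-6 -> CLOSED

Answer: yes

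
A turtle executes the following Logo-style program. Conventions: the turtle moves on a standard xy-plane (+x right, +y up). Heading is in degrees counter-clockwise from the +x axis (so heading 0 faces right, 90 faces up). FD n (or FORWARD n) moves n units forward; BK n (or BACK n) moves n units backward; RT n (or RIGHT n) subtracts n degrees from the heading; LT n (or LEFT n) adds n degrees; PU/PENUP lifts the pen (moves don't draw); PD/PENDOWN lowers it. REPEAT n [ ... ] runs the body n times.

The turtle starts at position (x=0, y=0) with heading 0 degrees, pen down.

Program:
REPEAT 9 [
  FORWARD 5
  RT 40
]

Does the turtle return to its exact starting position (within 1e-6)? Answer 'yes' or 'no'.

Answer: yes

Derivation:
Executing turtle program step by step:
Start: pos=(0,0), heading=0, pen down
REPEAT 9 [
  -- iteration 1/9 --
  FD 5: (0,0) -> (5,0) [heading=0, draw]
  RT 40: heading 0 -> 320
  -- iteration 2/9 --
  FD 5: (5,0) -> (8.83,-3.214) [heading=320, draw]
  RT 40: heading 320 -> 280
  -- iteration 3/9 --
  FD 5: (8.83,-3.214) -> (9.698,-8.138) [heading=280, draw]
  RT 40: heading 280 -> 240
  -- iteration 4/9 --
  FD 5: (9.698,-8.138) -> (7.198,-12.468) [heading=240, draw]
  RT 40: heading 240 -> 200
  -- iteration 5/9 --
  FD 5: (7.198,-12.468) -> (2.5,-14.178) [heading=200, draw]
  RT 40: heading 200 -> 160
  -- iteration 6/9 --
  FD 5: (2.5,-14.178) -> (-2.198,-12.468) [heading=160, draw]
  RT 40: heading 160 -> 120
  -- iteration 7/9 --
  FD 5: (-2.198,-12.468) -> (-4.698,-8.138) [heading=120, draw]
  RT 40: heading 120 -> 80
  -- iteration 8/9 --
  FD 5: (-4.698,-8.138) -> (-3.83,-3.214) [heading=80, draw]
  RT 40: heading 80 -> 40
  -- iteration 9/9 --
  FD 5: (-3.83,-3.214) -> (0,0) [heading=40, draw]
  RT 40: heading 40 -> 0
]
Final: pos=(0,0), heading=0, 9 segment(s) drawn

Start position: (0, 0)
Final position: (0, 0)
Distance = 0; < 1e-6 -> CLOSED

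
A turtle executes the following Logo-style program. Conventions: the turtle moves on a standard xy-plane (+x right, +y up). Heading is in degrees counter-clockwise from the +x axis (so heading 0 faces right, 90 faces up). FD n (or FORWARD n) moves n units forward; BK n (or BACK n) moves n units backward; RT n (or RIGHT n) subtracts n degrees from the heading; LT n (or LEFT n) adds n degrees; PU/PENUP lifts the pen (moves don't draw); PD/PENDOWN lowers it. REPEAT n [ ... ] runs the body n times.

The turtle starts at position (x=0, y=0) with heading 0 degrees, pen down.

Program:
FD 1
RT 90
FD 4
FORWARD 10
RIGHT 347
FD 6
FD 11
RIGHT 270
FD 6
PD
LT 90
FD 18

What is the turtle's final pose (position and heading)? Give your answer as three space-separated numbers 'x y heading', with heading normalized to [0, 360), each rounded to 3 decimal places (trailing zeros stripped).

Executing turtle program step by step:
Start: pos=(0,0), heading=0, pen down
FD 1: (0,0) -> (1,0) [heading=0, draw]
RT 90: heading 0 -> 270
FD 4: (1,0) -> (1,-4) [heading=270, draw]
FD 10: (1,-4) -> (1,-14) [heading=270, draw]
RT 347: heading 270 -> 283
FD 6: (1,-14) -> (2.35,-19.846) [heading=283, draw]
FD 11: (2.35,-19.846) -> (4.824,-30.564) [heading=283, draw]
RT 270: heading 283 -> 13
FD 6: (4.824,-30.564) -> (10.67,-29.215) [heading=13, draw]
PD: pen down
LT 90: heading 13 -> 103
FD 18: (10.67,-29.215) -> (6.621,-11.676) [heading=103, draw]
Final: pos=(6.621,-11.676), heading=103, 7 segment(s) drawn

Answer: 6.621 -11.676 103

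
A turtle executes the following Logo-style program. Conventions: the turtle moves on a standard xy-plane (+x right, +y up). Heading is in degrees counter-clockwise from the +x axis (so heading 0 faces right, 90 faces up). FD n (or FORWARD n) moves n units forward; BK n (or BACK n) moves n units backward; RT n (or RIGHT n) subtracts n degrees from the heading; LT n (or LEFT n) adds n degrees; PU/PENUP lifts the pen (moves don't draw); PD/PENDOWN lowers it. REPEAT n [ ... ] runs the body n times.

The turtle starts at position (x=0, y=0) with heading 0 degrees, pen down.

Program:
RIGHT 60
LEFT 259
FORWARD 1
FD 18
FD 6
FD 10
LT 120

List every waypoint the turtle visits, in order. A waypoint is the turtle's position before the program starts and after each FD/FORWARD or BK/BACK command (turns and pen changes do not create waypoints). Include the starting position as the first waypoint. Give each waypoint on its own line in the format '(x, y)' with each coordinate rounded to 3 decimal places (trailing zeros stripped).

Executing turtle program step by step:
Start: pos=(0,0), heading=0, pen down
RT 60: heading 0 -> 300
LT 259: heading 300 -> 199
FD 1: (0,0) -> (-0.946,-0.326) [heading=199, draw]
FD 18: (-0.946,-0.326) -> (-17.965,-6.186) [heading=199, draw]
FD 6: (-17.965,-6.186) -> (-23.638,-8.139) [heading=199, draw]
FD 10: (-23.638,-8.139) -> (-33.093,-11.395) [heading=199, draw]
LT 120: heading 199 -> 319
Final: pos=(-33.093,-11.395), heading=319, 4 segment(s) drawn
Waypoints (5 total):
(0, 0)
(-0.946, -0.326)
(-17.965, -6.186)
(-23.638, -8.139)
(-33.093, -11.395)

Answer: (0, 0)
(-0.946, -0.326)
(-17.965, -6.186)
(-23.638, -8.139)
(-33.093, -11.395)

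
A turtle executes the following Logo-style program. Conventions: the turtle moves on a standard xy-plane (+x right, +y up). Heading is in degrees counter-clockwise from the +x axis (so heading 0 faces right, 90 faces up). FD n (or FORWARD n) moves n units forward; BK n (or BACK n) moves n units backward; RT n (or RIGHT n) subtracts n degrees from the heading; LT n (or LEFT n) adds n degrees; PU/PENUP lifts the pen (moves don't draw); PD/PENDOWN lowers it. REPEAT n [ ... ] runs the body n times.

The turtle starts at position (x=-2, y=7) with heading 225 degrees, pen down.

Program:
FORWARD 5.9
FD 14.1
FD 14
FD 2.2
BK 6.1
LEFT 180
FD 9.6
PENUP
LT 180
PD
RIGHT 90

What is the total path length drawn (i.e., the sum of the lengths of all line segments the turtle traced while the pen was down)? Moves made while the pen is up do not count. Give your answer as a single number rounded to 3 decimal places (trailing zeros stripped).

Executing turtle program step by step:
Start: pos=(-2,7), heading=225, pen down
FD 5.9: (-2,7) -> (-6.172,2.828) [heading=225, draw]
FD 14.1: (-6.172,2.828) -> (-16.142,-7.142) [heading=225, draw]
FD 14: (-16.142,-7.142) -> (-26.042,-17.042) [heading=225, draw]
FD 2.2: (-26.042,-17.042) -> (-27.597,-18.597) [heading=225, draw]
BK 6.1: (-27.597,-18.597) -> (-23.284,-14.284) [heading=225, draw]
LT 180: heading 225 -> 45
FD 9.6: (-23.284,-14.284) -> (-16.496,-7.496) [heading=45, draw]
PU: pen up
LT 180: heading 45 -> 225
PD: pen down
RT 90: heading 225 -> 135
Final: pos=(-16.496,-7.496), heading=135, 6 segment(s) drawn

Segment lengths:
  seg 1: (-2,7) -> (-6.172,2.828), length = 5.9
  seg 2: (-6.172,2.828) -> (-16.142,-7.142), length = 14.1
  seg 3: (-16.142,-7.142) -> (-26.042,-17.042), length = 14
  seg 4: (-26.042,-17.042) -> (-27.597,-18.597), length = 2.2
  seg 5: (-27.597,-18.597) -> (-23.284,-14.284), length = 6.1
  seg 6: (-23.284,-14.284) -> (-16.496,-7.496), length = 9.6
Total = 51.9

Answer: 51.9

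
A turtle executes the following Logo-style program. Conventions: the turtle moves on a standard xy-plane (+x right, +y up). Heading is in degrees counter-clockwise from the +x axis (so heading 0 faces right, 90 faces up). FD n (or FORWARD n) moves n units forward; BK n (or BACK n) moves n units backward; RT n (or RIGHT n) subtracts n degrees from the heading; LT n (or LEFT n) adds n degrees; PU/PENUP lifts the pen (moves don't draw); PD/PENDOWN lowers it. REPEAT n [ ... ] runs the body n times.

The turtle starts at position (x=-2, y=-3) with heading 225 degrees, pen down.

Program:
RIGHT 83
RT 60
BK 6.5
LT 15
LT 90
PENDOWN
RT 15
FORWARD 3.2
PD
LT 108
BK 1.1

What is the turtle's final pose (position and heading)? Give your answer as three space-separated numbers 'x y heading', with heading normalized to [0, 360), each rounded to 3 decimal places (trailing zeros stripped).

Executing turtle program step by step:
Start: pos=(-2,-3), heading=225, pen down
RT 83: heading 225 -> 142
RT 60: heading 142 -> 82
BK 6.5: (-2,-3) -> (-2.905,-9.437) [heading=82, draw]
LT 15: heading 82 -> 97
LT 90: heading 97 -> 187
PD: pen down
RT 15: heading 187 -> 172
FD 3.2: (-2.905,-9.437) -> (-6.073,-8.991) [heading=172, draw]
PD: pen down
LT 108: heading 172 -> 280
BK 1.1: (-6.073,-8.991) -> (-6.264,-7.908) [heading=280, draw]
Final: pos=(-6.264,-7.908), heading=280, 3 segment(s) drawn

Answer: -6.264 -7.908 280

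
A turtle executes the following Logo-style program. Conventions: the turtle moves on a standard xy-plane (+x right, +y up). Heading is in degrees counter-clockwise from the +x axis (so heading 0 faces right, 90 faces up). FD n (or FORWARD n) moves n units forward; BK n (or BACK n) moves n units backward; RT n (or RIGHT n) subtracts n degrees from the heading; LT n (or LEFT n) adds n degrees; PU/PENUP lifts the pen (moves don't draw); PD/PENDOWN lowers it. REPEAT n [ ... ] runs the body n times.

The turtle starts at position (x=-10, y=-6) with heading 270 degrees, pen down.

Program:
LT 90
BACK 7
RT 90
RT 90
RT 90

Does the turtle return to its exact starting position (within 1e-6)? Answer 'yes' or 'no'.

Answer: no

Derivation:
Executing turtle program step by step:
Start: pos=(-10,-6), heading=270, pen down
LT 90: heading 270 -> 0
BK 7: (-10,-6) -> (-17,-6) [heading=0, draw]
RT 90: heading 0 -> 270
RT 90: heading 270 -> 180
RT 90: heading 180 -> 90
Final: pos=(-17,-6), heading=90, 1 segment(s) drawn

Start position: (-10, -6)
Final position: (-17, -6)
Distance = 7; >= 1e-6 -> NOT closed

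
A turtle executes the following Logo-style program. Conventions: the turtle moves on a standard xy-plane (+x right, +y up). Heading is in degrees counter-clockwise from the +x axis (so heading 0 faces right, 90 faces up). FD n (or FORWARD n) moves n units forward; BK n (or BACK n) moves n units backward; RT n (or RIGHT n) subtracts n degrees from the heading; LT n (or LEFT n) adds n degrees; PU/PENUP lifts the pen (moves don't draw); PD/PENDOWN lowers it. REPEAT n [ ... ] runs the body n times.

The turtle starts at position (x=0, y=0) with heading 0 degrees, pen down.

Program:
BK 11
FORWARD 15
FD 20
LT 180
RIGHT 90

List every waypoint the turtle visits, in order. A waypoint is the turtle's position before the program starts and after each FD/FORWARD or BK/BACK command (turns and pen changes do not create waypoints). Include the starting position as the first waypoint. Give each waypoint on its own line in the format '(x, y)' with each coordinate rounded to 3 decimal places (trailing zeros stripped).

Answer: (0, 0)
(-11, 0)
(4, 0)
(24, 0)

Derivation:
Executing turtle program step by step:
Start: pos=(0,0), heading=0, pen down
BK 11: (0,0) -> (-11,0) [heading=0, draw]
FD 15: (-11,0) -> (4,0) [heading=0, draw]
FD 20: (4,0) -> (24,0) [heading=0, draw]
LT 180: heading 0 -> 180
RT 90: heading 180 -> 90
Final: pos=(24,0), heading=90, 3 segment(s) drawn
Waypoints (4 total):
(0, 0)
(-11, 0)
(4, 0)
(24, 0)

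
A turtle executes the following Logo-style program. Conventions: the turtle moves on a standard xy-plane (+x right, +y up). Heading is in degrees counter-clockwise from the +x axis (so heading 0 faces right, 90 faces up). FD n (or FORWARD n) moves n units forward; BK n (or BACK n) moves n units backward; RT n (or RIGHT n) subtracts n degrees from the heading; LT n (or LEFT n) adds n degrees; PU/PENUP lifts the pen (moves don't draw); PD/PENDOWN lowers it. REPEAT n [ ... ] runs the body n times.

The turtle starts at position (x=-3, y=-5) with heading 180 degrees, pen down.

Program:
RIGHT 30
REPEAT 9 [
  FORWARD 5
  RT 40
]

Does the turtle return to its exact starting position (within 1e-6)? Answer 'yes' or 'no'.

Executing turtle program step by step:
Start: pos=(-3,-5), heading=180, pen down
RT 30: heading 180 -> 150
REPEAT 9 [
  -- iteration 1/9 --
  FD 5: (-3,-5) -> (-7.33,-2.5) [heading=150, draw]
  RT 40: heading 150 -> 110
  -- iteration 2/9 --
  FD 5: (-7.33,-2.5) -> (-9.04,2.198) [heading=110, draw]
  RT 40: heading 110 -> 70
  -- iteration 3/9 --
  FD 5: (-9.04,2.198) -> (-7.33,6.897) [heading=70, draw]
  RT 40: heading 70 -> 30
  -- iteration 4/9 --
  FD 5: (-7.33,6.897) -> (-3,9.397) [heading=30, draw]
  RT 40: heading 30 -> 350
  -- iteration 5/9 --
  FD 5: (-3,9.397) -> (1.924,8.529) [heading=350, draw]
  RT 40: heading 350 -> 310
  -- iteration 6/9 --
  FD 5: (1.924,8.529) -> (5.138,4.698) [heading=310, draw]
  RT 40: heading 310 -> 270
  -- iteration 7/9 --
  FD 5: (5.138,4.698) -> (5.138,-0.302) [heading=270, draw]
  RT 40: heading 270 -> 230
  -- iteration 8/9 --
  FD 5: (5.138,-0.302) -> (1.924,-4.132) [heading=230, draw]
  RT 40: heading 230 -> 190
  -- iteration 9/9 --
  FD 5: (1.924,-4.132) -> (-3,-5) [heading=190, draw]
  RT 40: heading 190 -> 150
]
Final: pos=(-3,-5), heading=150, 9 segment(s) drawn

Start position: (-3, -5)
Final position: (-3, -5)
Distance = 0; < 1e-6 -> CLOSED

Answer: yes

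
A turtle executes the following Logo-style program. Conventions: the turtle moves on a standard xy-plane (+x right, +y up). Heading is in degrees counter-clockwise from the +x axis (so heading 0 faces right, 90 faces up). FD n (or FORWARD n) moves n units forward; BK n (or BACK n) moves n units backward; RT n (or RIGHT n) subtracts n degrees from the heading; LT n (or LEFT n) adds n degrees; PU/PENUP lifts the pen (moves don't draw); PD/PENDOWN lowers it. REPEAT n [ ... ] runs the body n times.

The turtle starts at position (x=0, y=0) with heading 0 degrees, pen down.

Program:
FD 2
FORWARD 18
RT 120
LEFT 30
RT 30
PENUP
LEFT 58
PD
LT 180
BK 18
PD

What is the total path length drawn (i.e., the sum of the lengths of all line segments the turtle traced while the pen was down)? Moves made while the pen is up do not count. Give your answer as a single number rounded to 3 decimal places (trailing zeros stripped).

Answer: 38

Derivation:
Executing turtle program step by step:
Start: pos=(0,0), heading=0, pen down
FD 2: (0,0) -> (2,0) [heading=0, draw]
FD 18: (2,0) -> (20,0) [heading=0, draw]
RT 120: heading 0 -> 240
LT 30: heading 240 -> 270
RT 30: heading 270 -> 240
PU: pen up
LT 58: heading 240 -> 298
PD: pen down
LT 180: heading 298 -> 118
BK 18: (20,0) -> (28.45,-15.893) [heading=118, draw]
PD: pen down
Final: pos=(28.45,-15.893), heading=118, 3 segment(s) drawn

Segment lengths:
  seg 1: (0,0) -> (2,0), length = 2
  seg 2: (2,0) -> (20,0), length = 18
  seg 3: (20,0) -> (28.45,-15.893), length = 18
Total = 38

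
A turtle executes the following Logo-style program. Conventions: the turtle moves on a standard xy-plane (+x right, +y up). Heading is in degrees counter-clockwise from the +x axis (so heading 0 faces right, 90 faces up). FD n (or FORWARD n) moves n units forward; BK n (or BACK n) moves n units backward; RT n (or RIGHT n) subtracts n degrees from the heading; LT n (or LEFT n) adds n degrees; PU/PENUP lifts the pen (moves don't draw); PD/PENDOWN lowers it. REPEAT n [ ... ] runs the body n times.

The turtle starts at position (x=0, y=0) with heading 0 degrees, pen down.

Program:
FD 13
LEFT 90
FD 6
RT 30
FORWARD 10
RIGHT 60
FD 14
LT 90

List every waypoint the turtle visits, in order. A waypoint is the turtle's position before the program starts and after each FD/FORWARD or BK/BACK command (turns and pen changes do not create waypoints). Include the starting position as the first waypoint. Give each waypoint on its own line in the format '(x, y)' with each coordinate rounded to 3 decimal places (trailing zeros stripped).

Executing turtle program step by step:
Start: pos=(0,0), heading=0, pen down
FD 13: (0,0) -> (13,0) [heading=0, draw]
LT 90: heading 0 -> 90
FD 6: (13,0) -> (13,6) [heading=90, draw]
RT 30: heading 90 -> 60
FD 10: (13,6) -> (18,14.66) [heading=60, draw]
RT 60: heading 60 -> 0
FD 14: (18,14.66) -> (32,14.66) [heading=0, draw]
LT 90: heading 0 -> 90
Final: pos=(32,14.66), heading=90, 4 segment(s) drawn
Waypoints (5 total):
(0, 0)
(13, 0)
(13, 6)
(18, 14.66)
(32, 14.66)

Answer: (0, 0)
(13, 0)
(13, 6)
(18, 14.66)
(32, 14.66)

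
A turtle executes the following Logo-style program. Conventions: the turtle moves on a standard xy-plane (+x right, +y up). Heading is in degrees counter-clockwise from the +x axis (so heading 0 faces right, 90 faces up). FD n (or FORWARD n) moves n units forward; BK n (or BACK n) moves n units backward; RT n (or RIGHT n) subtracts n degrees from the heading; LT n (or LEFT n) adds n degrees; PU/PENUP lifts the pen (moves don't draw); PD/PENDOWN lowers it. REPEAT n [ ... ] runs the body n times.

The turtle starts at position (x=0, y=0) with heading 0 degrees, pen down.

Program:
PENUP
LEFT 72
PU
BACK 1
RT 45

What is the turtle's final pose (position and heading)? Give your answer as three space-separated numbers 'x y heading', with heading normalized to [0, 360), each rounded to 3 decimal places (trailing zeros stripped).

Answer: -0.309 -0.951 27

Derivation:
Executing turtle program step by step:
Start: pos=(0,0), heading=0, pen down
PU: pen up
LT 72: heading 0 -> 72
PU: pen up
BK 1: (0,0) -> (-0.309,-0.951) [heading=72, move]
RT 45: heading 72 -> 27
Final: pos=(-0.309,-0.951), heading=27, 0 segment(s) drawn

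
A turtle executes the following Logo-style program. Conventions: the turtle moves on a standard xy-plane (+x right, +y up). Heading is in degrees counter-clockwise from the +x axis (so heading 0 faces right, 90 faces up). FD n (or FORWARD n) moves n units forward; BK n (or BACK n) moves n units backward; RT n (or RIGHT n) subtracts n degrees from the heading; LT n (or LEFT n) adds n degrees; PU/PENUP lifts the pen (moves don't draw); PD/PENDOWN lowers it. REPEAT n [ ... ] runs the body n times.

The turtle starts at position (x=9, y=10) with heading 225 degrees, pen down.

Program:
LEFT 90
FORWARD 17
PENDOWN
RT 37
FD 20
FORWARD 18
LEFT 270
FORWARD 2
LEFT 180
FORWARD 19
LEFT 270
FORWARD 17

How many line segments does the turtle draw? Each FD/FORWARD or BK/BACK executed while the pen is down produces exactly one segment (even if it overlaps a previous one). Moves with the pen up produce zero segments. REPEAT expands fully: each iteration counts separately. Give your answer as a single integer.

Executing turtle program step by step:
Start: pos=(9,10), heading=225, pen down
LT 90: heading 225 -> 315
FD 17: (9,10) -> (21.021,-2.021) [heading=315, draw]
PD: pen down
RT 37: heading 315 -> 278
FD 20: (21.021,-2.021) -> (23.804,-21.826) [heading=278, draw]
FD 18: (23.804,-21.826) -> (26.309,-39.651) [heading=278, draw]
LT 270: heading 278 -> 188
FD 2: (26.309,-39.651) -> (24.329,-39.929) [heading=188, draw]
LT 180: heading 188 -> 8
FD 19: (24.329,-39.929) -> (43.144,-37.285) [heading=8, draw]
LT 270: heading 8 -> 278
FD 17: (43.144,-37.285) -> (45.51,-54.12) [heading=278, draw]
Final: pos=(45.51,-54.12), heading=278, 6 segment(s) drawn
Segments drawn: 6

Answer: 6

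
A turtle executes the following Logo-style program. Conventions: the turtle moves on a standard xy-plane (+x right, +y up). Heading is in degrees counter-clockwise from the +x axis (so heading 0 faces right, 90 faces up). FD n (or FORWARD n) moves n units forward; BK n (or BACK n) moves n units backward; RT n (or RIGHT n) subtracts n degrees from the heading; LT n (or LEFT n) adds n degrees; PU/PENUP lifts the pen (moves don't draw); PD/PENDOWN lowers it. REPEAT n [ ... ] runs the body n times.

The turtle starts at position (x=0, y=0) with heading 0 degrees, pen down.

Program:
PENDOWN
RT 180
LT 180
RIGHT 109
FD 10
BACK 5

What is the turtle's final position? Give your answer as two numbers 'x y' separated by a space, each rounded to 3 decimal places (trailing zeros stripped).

Answer: -1.628 -4.728

Derivation:
Executing turtle program step by step:
Start: pos=(0,0), heading=0, pen down
PD: pen down
RT 180: heading 0 -> 180
LT 180: heading 180 -> 0
RT 109: heading 0 -> 251
FD 10: (0,0) -> (-3.256,-9.455) [heading=251, draw]
BK 5: (-3.256,-9.455) -> (-1.628,-4.728) [heading=251, draw]
Final: pos=(-1.628,-4.728), heading=251, 2 segment(s) drawn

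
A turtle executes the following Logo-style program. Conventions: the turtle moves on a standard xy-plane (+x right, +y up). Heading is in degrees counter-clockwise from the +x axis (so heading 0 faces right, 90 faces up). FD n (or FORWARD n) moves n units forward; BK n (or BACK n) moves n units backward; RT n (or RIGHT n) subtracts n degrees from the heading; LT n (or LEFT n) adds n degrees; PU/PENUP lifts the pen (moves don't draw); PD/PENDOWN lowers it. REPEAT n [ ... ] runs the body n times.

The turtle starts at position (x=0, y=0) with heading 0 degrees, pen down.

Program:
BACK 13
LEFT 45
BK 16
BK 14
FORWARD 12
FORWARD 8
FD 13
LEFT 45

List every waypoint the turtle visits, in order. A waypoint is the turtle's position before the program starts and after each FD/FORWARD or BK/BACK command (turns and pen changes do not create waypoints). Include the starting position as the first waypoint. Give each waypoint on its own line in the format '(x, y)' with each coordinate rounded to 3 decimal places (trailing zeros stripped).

Executing turtle program step by step:
Start: pos=(0,0), heading=0, pen down
BK 13: (0,0) -> (-13,0) [heading=0, draw]
LT 45: heading 0 -> 45
BK 16: (-13,0) -> (-24.314,-11.314) [heading=45, draw]
BK 14: (-24.314,-11.314) -> (-34.213,-21.213) [heading=45, draw]
FD 12: (-34.213,-21.213) -> (-25.728,-12.728) [heading=45, draw]
FD 8: (-25.728,-12.728) -> (-20.071,-7.071) [heading=45, draw]
FD 13: (-20.071,-7.071) -> (-10.879,2.121) [heading=45, draw]
LT 45: heading 45 -> 90
Final: pos=(-10.879,2.121), heading=90, 6 segment(s) drawn
Waypoints (7 total):
(0, 0)
(-13, 0)
(-24.314, -11.314)
(-34.213, -21.213)
(-25.728, -12.728)
(-20.071, -7.071)
(-10.879, 2.121)

Answer: (0, 0)
(-13, 0)
(-24.314, -11.314)
(-34.213, -21.213)
(-25.728, -12.728)
(-20.071, -7.071)
(-10.879, 2.121)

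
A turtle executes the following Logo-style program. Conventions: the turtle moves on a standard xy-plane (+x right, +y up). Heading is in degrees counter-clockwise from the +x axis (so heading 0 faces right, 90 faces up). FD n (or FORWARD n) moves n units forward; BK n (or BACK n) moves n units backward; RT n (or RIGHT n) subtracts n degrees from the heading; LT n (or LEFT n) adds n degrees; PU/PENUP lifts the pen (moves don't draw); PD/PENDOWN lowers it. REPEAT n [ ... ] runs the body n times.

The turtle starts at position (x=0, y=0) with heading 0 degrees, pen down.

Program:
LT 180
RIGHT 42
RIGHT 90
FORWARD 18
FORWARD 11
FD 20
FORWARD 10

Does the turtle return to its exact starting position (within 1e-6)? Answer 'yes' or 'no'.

Executing turtle program step by step:
Start: pos=(0,0), heading=0, pen down
LT 180: heading 0 -> 180
RT 42: heading 180 -> 138
RT 90: heading 138 -> 48
FD 18: (0,0) -> (12.044,13.377) [heading=48, draw]
FD 11: (12.044,13.377) -> (19.405,21.551) [heading=48, draw]
FD 20: (19.405,21.551) -> (32.787,36.414) [heading=48, draw]
FD 10: (32.787,36.414) -> (39.479,43.846) [heading=48, draw]
Final: pos=(39.479,43.846), heading=48, 4 segment(s) drawn

Start position: (0, 0)
Final position: (39.479, 43.846)
Distance = 59; >= 1e-6 -> NOT closed

Answer: no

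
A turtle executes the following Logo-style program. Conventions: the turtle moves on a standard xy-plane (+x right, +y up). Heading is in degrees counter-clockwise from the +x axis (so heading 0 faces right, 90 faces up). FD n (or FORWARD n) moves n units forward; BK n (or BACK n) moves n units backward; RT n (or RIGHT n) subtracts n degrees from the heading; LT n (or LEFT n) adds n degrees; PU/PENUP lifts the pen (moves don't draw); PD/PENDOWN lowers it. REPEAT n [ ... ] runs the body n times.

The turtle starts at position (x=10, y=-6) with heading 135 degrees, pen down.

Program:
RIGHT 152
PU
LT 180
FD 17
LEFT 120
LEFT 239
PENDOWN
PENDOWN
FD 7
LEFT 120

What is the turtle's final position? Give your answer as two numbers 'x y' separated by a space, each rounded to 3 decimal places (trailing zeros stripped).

Answer: -12.915 1.133

Derivation:
Executing turtle program step by step:
Start: pos=(10,-6), heading=135, pen down
RT 152: heading 135 -> 343
PU: pen up
LT 180: heading 343 -> 163
FD 17: (10,-6) -> (-6.257,-1.03) [heading=163, move]
LT 120: heading 163 -> 283
LT 239: heading 283 -> 162
PD: pen down
PD: pen down
FD 7: (-6.257,-1.03) -> (-12.915,1.133) [heading=162, draw]
LT 120: heading 162 -> 282
Final: pos=(-12.915,1.133), heading=282, 1 segment(s) drawn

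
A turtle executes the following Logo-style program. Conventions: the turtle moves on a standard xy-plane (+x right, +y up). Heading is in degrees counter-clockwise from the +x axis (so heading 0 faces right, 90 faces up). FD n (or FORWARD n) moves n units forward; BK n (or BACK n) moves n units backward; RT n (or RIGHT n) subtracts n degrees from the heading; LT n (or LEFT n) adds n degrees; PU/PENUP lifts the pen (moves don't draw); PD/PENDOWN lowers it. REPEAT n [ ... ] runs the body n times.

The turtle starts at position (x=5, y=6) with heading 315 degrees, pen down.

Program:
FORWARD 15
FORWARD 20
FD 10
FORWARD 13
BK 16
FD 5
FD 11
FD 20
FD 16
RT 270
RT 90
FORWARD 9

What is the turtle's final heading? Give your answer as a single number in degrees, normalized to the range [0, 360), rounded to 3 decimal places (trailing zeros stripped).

Answer: 315

Derivation:
Executing turtle program step by step:
Start: pos=(5,6), heading=315, pen down
FD 15: (5,6) -> (15.607,-4.607) [heading=315, draw]
FD 20: (15.607,-4.607) -> (29.749,-18.749) [heading=315, draw]
FD 10: (29.749,-18.749) -> (36.82,-25.82) [heading=315, draw]
FD 13: (36.82,-25.82) -> (46.012,-35.012) [heading=315, draw]
BK 16: (46.012,-35.012) -> (34.698,-23.698) [heading=315, draw]
FD 5: (34.698,-23.698) -> (38.234,-27.234) [heading=315, draw]
FD 11: (38.234,-27.234) -> (46.012,-35.012) [heading=315, draw]
FD 20: (46.012,-35.012) -> (60.154,-49.154) [heading=315, draw]
FD 16: (60.154,-49.154) -> (71.468,-60.468) [heading=315, draw]
RT 270: heading 315 -> 45
RT 90: heading 45 -> 315
FD 9: (71.468,-60.468) -> (77.832,-66.832) [heading=315, draw]
Final: pos=(77.832,-66.832), heading=315, 10 segment(s) drawn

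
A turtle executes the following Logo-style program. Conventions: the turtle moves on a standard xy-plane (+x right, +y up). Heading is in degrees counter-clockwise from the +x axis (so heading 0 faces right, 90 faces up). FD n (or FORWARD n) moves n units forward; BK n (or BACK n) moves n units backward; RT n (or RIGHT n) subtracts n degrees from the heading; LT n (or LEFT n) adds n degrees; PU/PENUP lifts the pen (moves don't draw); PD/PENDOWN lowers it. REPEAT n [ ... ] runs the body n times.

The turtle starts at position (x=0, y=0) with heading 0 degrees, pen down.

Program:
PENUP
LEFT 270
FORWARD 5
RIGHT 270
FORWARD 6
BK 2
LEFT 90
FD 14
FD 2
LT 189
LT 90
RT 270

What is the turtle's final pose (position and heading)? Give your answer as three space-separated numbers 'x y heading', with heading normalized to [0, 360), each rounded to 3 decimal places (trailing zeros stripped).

Answer: 4 11 99

Derivation:
Executing turtle program step by step:
Start: pos=(0,0), heading=0, pen down
PU: pen up
LT 270: heading 0 -> 270
FD 5: (0,0) -> (0,-5) [heading=270, move]
RT 270: heading 270 -> 0
FD 6: (0,-5) -> (6,-5) [heading=0, move]
BK 2: (6,-5) -> (4,-5) [heading=0, move]
LT 90: heading 0 -> 90
FD 14: (4,-5) -> (4,9) [heading=90, move]
FD 2: (4,9) -> (4,11) [heading=90, move]
LT 189: heading 90 -> 279
LT 90: heading 279 -> 9
RT 270: heading 9 -> 99
Final: pos=(4,11), heading=99, 0 segment(s) drawn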